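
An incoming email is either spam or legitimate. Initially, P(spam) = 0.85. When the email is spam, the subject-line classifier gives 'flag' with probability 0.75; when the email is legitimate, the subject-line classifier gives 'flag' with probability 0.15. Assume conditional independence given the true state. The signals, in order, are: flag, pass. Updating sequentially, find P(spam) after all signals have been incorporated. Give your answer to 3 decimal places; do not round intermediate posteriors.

After 'flag': P(spam) = 0.75·0.8500 / (0.75·0.8500 + 0.15·0.1500) ≈ 0.9659
After 'pass': P(spam) = 0.25·0.9659 / (0.25·0.9659 + 0.85·0.0341) ≈ 0.8929

0.893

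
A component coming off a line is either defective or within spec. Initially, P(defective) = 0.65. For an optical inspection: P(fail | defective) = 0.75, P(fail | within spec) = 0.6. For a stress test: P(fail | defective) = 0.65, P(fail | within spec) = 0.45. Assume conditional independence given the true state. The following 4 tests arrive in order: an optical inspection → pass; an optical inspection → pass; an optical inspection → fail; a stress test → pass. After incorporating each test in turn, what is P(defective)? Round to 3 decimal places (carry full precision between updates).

After an optical inspection='pass': P(defective) = 0.25·0.6500 / (0.25·0.6500 + 0.4·0.3500) ≈ 0.5372
After an optical inspection='pass': P(defective) = 0.25·0.5372 / (0.25·0.5372 + 0.4·0.4628) ≈ 0.4204
After an optical inspection='fail': P(defective) = 0.75·0.4204 / (0.75·0.4204 + 0.6·0.5796) ≈ 0.4756
After a stress test='pass': P(defective) = 0.35·0.4756 / (0.35·0.4756 + 0.55·0.5244) ≈ 0.3659

0.366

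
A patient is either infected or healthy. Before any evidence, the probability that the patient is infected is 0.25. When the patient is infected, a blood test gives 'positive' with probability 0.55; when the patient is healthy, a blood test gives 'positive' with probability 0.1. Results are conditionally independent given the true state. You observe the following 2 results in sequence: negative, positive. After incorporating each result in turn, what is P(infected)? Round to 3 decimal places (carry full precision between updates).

After 'negative': P(infected) = 0.45·0.2500 / (0.45·0.2500 + 0.9·0.7500) ≈ 0.1429
After 'positive': P(infected) = 0.55·0.1429 / (0.55·0.1429 + 0.1·0.8571) ≈ 0.4783

0.478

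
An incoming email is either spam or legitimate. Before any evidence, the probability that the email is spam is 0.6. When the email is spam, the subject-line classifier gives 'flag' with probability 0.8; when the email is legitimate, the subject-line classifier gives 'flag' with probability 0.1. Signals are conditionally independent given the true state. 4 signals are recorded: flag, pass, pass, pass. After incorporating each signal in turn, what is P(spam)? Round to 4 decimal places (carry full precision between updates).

After 'flag': P(spam) = 0.8·0.6000 / (0.8·0.6000 + 0.1·0.4000) ≈ 0.9231
After 'pass': P(spam) = 0.2·0.9231 / (0.2·0.9231 + 0.9·0.0769) ≈ 0.7273
After 'pass': P(spam) = 0.2·0.7273 / (0.2·0.7273 + 0.9·0.2727) ≈ 0.3721
After 'pass': P(spam) = 0.2·0.3721 / (0.2·0.3721 + 0.9·0.6279) ≈ 0.1164

0.1164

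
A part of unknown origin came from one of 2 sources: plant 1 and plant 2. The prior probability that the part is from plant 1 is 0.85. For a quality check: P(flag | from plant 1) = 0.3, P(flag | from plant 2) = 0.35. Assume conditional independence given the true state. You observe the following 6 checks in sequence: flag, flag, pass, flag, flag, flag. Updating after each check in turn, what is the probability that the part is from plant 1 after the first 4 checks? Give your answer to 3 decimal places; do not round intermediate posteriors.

0.794

After 'flag': P(plant 1) = 0.3·0.8500 / (0.3·0.8500 + 0.35·0.1500) ≈ 0.8293
After 'flag': P(plant 1) = 0.3·0.8293 / (0.3·0.8293 + 0.35·0.1707) ≈ 0.8063
After 'pass': P(plant 1) = 0.7·0.8063 / (0.7·0.8063 + 0.65·0.1937) ≈ 0.8176
After 'flag': P(plant 1) = 0.3·0.8176 / (0.3·0.8176 + 0.35·0.1824) ≈ 0.7935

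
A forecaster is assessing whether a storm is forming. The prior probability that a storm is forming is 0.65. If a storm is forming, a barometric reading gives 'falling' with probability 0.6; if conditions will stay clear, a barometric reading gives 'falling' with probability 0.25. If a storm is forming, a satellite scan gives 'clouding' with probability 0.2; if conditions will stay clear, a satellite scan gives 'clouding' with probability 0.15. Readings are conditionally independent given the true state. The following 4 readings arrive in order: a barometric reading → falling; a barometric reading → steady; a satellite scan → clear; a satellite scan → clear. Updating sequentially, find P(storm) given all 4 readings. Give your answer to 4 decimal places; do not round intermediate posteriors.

0.6780

After a barometric reading='falling': P(storm) = 0.6·0.6500 / (0.6·0.6500 + 0.25·0.3500) ≈ 0.8168
After a barometric reading='steady': P(storm) = 0.4·0.8168 / (0.4·0.8168 + 0.75·0.1832) ≈ 0.7039
After a satellite scan='clear': P(storm) = 0.8·0.7039 / (0.8·0.7039 + 0.85·0.2961) ≈ 0.6911
After a satellite scan='clear': P(storm) = 0.8·0.6911 / (0.8·0.6911 + 0.85·0.3089) ≈ 0.6780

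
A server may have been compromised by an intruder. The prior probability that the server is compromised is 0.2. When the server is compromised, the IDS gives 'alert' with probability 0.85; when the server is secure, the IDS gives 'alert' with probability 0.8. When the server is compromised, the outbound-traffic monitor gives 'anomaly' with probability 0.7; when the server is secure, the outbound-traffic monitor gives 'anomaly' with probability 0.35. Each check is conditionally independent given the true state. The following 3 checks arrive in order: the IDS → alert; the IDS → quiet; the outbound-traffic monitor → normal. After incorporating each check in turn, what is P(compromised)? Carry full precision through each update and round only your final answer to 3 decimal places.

After the IDS='alert': P(compromised) = 0.85·0.2000 / (0.85·0.2000 + 0.8·0.8000) ≈ 0.2099
After the IDS='quiet': P(compromised) = 0.15·0.2099 / (0.15·0.2099 + 0.2·0.7901) ≈ 0.1661
After the outbound-traffic monitor='normal': P(compromised) = 0.3·0.1661 / (0.3·0.1661 + 0.65·0.8339) ≈ 0.0842

0.084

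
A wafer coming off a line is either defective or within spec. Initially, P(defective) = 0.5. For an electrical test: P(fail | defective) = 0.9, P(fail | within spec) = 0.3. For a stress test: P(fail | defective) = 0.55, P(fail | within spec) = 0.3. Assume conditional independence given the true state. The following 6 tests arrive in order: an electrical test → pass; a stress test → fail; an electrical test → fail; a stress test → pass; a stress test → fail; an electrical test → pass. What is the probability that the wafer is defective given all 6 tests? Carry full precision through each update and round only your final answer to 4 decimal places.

0.1168

After an electrical test='pass': P(defective) = 0.1·0.5000 / (0.1·0.5000 + 0.7·0.5000) ≈ 0.1250
After a stress test='fail': P(defective) = 0.55·0.1250 / (0.55·0.1250 + 0.3·0.8750) ≈ 0.2075
After an electrical test='fail': P(defective) = 0.9·0.2075 / (0.9·0.2075 + 0.3·0.7925) ≈ 0.4400
After a stress test='pass': P(defective) = 0.45·0.4400 / (0.45·0.4400 + 0.7·0.5600) ≈ 0.3356
After a stress test='fail': P(defective) = 0.55·0.3356 / (0.55·0.3356 + 0.3·0.6644) ≈ 0.4808
After an electrical test='pass': P(defective) = 0.1·0.4808 / (0.1·0.4808 + 0.7·0.5192) ≈ 0.1168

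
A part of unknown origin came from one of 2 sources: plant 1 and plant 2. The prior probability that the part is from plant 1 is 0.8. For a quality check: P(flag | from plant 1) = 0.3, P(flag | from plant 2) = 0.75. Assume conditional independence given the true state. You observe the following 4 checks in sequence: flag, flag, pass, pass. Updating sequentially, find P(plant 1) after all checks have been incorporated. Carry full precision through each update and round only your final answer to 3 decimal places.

After 'flag': P(plant 1) = 0.3·0.8000 / (0.3·0.8000 + 0.75·0.2000) ≈ 0.6154
After 'flag': P(plant 1) = 0.3·0.6154 / (0.3·0.6154 + 0.75·0.3846) ≈ 0.3902
After 'pass': P(plant 1) = 0.7·0.3902 / (0.7·0.3902 + 0.25·0.6098) ≈ 0.6418
After 'pass': P(plant 1) = 0.7·0.6418 / (0.7·0.6418 + 0.25·0.3582) ≈ 0.8338

0.834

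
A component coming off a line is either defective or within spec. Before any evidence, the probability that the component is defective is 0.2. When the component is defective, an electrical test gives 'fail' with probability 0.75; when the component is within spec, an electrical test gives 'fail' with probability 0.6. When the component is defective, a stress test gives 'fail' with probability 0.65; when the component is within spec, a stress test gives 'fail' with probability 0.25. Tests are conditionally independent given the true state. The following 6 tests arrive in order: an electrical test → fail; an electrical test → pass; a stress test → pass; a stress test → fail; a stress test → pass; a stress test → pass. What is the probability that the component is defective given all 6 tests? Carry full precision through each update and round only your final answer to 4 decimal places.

0.0491

After an electrical test='fail': P(defective) = 0.75·0.2000 / (0.75·0.2000 + 0.6·0.8000) ≈ 0.2381
After an electrical test='pass': P(defective) = 0.25·0.2381 / (0.25·0.2381 + 0.4·0.7619) ≈ 0.1634
After a stress test='pass': P(defective) = 0.35·0.1634 / (0.35·0.1634 + 0.75·0.8366) ≈ 0.0835
After a stress test='fail': P(defective) = 0.65·0.0835 / (0.65·0.0835 + 0.25·0.9165) ≈ 0.1916
After a stress test='pass': P(defective) = 0.35·0.1916 / (0.35·0.1916 + 0.75·0.8084) ≈ 0.0996
After a stress test='pass': P(defective) = 0.35·0.0996 / (0.35·0.0996 + 0.75·0.9004) ≈ 0.0491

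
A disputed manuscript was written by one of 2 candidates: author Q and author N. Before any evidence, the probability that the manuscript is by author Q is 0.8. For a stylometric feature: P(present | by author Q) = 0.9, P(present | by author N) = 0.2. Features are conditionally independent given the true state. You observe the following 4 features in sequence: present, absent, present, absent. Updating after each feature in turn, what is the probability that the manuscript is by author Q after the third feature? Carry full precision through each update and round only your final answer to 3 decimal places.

After 'present': P(author Q) = 0.9·0.8000 / (0.9·0.8000 + 0.2·0.2000) ≈ 0.9474
After 'absent': P(author Q) = 0.1·0.9474 / (0.1·0.9474 + 0.8·0.0526) ≈ 0.6923
After 'present': P(author Q) = 0.9·0.6923 / (0.9·0.6923 + 0.2·0.3077) ≈ 0.9101

0.910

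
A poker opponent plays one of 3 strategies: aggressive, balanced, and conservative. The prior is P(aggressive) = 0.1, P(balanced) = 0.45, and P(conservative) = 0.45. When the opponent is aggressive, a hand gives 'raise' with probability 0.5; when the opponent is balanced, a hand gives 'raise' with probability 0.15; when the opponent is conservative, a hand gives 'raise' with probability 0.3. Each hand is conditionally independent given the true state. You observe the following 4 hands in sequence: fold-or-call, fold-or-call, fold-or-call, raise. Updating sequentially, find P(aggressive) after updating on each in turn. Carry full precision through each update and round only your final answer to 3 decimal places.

After 'fold-or-call': normaliser = 0.5·0.1000 + 0.85·0.4500 + 0.7·0.4500; P(aggressive) ≈ 0.0669, P(balanced) ≈ 0.5117, P(conservative) ≈ 0.4214
After 'fold-or-call': normaliser = 0.5·0.0669 + 0.85·0.5117 + 0.7·0.4214; P(aggressive) ≈ 0.0438, P(balanced) ≈ 0.5698, P(conservative) ≈ 0.3864
After 'fold-or-call': normaliser = 0.5·0.0438 + 0.85·0.5698 + 0.7·0.3864; P(aggressive) ≈ 0.0282, P(balanced) ≈ 0.6235, P(conservative) ≈ 0.3483
After 'raise': normaliser = 0.5·0.0282 + 0.15·0.6235 + 0.3·0.3483; P(aggressive) ≈ 0.0665, P(balanced) ≈ 0.4410, P(conservative) ≈ 0.4926

0.066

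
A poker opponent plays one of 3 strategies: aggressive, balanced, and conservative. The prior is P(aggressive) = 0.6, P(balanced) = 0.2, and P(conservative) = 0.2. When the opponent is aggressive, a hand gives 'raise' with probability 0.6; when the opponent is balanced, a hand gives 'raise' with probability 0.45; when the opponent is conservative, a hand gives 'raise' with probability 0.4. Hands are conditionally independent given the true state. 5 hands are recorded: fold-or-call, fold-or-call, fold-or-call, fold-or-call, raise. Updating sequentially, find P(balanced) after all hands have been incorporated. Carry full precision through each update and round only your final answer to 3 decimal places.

0.296

Apply Bayes' rule sequentially, carrying P(balanced) forward.
After 'fold-or-call': normaliser = 0.4·0.6000 + 0.55·0.2000 + 0.6·0.2000; P(aggressive) ≈ 0.5106, P(balanced) ≈ 0.2340, P(conservative) ≈ 0.2553
After 'fold-or-call': normaliser = 0.4·0.5106 + 0.55·0.2340 + 0.6·0.2553; P(aggressive) ≈ 0.4201, P(balanced) ≈ 0.2648, P(conservative) ≈ 0.3151
After 'fold-or-call': normaliser = 0.4·0.4201 + 0.55·0.2648 + 0.6·0.3151; P(aggressive) ≈ 0.3343, P(balanced) ≈ 0.2897, P(conservative) ≈ 0.3761
After 'fold-or-call': normaliser = 0.4·0.3343 + 0.55·0.2897 + 0.6·0.3761; P(aggressive) ≈ 0.2578, P(balanced) ≈ 0.3072, P(conservative) ≈ 0.4350
After 'raise': normaliser = 0.6·0.2578 + 0.45·0.3072 + 0.4·0.4350; P(aggressive) ≈ 0.3313, P(balanced) ≈ 0.2960, P(conservative) ≈ 0.3727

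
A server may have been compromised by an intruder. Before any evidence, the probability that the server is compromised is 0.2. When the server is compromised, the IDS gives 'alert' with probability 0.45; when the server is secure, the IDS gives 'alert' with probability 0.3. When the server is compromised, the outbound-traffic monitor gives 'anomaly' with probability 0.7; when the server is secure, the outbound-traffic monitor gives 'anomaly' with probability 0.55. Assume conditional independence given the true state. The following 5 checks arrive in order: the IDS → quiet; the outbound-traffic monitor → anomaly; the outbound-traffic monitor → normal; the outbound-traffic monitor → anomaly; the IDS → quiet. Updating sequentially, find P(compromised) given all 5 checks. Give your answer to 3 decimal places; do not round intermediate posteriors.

0.143

Apply Bayes' rule sequentially, carrying P(compromised) forward.
After the IDS='quiet': P(compromised) = 0.55·0.2000 / (0.55·0.2000 + 0.7·0.8000) ≈ 0.1642
After the outbound-traffic monitor='anomaly': P(compromised) = 0.7·0.1642 / (0.7·0.1642 + 0.55·0.8358) ≈ 0.2000
After the outbound-traffic monitor='normal': P(compromised) = 0.3·0.2000 / (0.3·0.2000 + 0.45·0.8000) ≈ 0.1429
After the outbound-traffic monitor='anomaly': P(compromised) = 0.7·0.1429 / (0.7·0.1429 + 0.55·0.8571) ≈ 0.1750
After the IDS='quiet': P(compromised) = 0.55·0.1750 / (0.55·0.1750 + 0.7·0.8250) ≈ 0.1429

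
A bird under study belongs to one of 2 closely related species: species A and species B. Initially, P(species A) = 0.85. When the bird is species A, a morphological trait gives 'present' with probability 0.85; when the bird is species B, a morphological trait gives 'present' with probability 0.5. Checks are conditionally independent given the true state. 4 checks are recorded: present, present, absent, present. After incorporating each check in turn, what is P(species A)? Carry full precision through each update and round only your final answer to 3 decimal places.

Apply Bayes' rule sequentially, carrying P(species A) forward.
After 'present': P(species A) = 0.85·0.8500 / (0.85·0.8500 + 0.5·0.1500) ≈ 0.9060
After 'present': P(species A) = 0.85·0.9060 / (0.85·0.9060 + 0.5·0.0940) ≈ 0.9425
After 'absent': P(species A) = 0.15·0.9425 / (0.15·0.9425 + 0.5·0.0575) ≈ 0.8309
After 'present': P(species A) = 0.85·0.8309 / (0.85·0.8309 + 0.5·0.1691) ≈ 0.8931

0.893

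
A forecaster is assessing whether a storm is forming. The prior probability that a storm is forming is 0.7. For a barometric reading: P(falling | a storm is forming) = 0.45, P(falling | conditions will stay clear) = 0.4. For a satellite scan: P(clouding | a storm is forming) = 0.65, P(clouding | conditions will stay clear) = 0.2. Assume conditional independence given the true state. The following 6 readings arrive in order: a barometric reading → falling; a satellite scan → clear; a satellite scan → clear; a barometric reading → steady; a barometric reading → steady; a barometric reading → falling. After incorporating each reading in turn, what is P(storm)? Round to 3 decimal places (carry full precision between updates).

0.322

Apply Bayes' rule sequentially, carrying P(storm) forward.
After a barometric reading='falling': P(storm) = 0.45·0.7000 / (0.45·0.7000 + 0.4·0.3000) ≈ 0.7241
After a satellite scan='clear': P(storm) = 0.35·0.7241 / (0.35·0.7241 + 0.8·0.2759) ≈ 0.5345
After a satellite scan='clear': P(storm) = 0.35·0.5345 / (0.35·0.5345 + 0.8·0.4655) ≈ 0.3344
After a barometric reading='steady': P(storm) = 0.55·0.3344 / (0.55·0.3344 + 0.6·0.6656) ≈ 0.3153
After a barometric reading='steady': P(storm) = 0.55·0.3153 / (0.55·0.3153 + 0.6·0.6847) ≈ 0.2969
After a barometric reading='falling': P(storm) = 0.45·0.2969 / (0.45·0.2969 + 0.4·0.7031) ≈ 0.3220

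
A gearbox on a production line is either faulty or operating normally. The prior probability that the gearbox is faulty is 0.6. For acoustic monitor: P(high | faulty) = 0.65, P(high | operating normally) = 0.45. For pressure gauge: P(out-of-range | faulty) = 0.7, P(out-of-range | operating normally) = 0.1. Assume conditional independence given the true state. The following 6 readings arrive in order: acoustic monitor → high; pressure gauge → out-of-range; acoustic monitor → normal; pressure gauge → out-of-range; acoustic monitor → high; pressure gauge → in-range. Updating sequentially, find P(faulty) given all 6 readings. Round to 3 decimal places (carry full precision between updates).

0.970

Apply Bayes' rule sequentially, carrying P(faulty) forward.
After acoustic monitor='high': P(faulty) = 0.65·0.6000 / (0.65·0.6000 + 0.45·0.4000) ≈ 0.6842
After pressure gauge='out-of-range': P(faulty) = 0.7·0.6842 / (0.7·0.6842 + 0.1·0.3158) ≈ 0.9381
After acoustic monitor='normal': P(faulty) = 0.35·0.9381 / (0.35·0.9381 + 0.55·0.0619) ≈ 0.9061
After pressure gauge='out-of-range': P(faulty) = 0.7·0.9061 / (0.7·0.9061 + 0.1·0.0939) ≈ 0.9854
After acoustic monitor='high': P(faulty) = 0.65·0.9854 / (0.65·0.9854 + 0.45·0.0146) ≈ 0.9899
After pressure gauge='in-range': P(faulty) = 0.3·0.9899 / (0.3·0.9899 + 0.9·0.0101) ≈ 0.9702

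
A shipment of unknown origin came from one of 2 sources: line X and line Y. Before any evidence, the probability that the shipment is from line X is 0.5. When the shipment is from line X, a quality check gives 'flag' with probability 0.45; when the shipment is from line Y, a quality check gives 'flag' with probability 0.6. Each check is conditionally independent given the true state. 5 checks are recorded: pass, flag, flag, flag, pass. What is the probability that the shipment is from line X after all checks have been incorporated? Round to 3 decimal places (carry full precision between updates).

After 'pass': P(line X) = 0.55·0.5000 / (0.55·0.5000 + 0.4·0.5000) ≈ 0.5789
After 'flag': P(line X) = 0.45·0.5789 / (0.45·0.5789 + 0.6·0.4211) ≈ 0.5077
After 'flag': P(line X) = 0.45·0.5077 / (0.45·0.5077 + 0.6·0.4923) ≈ 0.4361
After 'flag': P(line X) = 0.45·0.4361 / (0.45·0.4361 + 0.6·0.5639) ≈ 0.3671
After 'pass': P(line X) = 0.55·0.3671 / (0.55·0.3671 + 0.4·0.6329) ≈ 0.4437

0.444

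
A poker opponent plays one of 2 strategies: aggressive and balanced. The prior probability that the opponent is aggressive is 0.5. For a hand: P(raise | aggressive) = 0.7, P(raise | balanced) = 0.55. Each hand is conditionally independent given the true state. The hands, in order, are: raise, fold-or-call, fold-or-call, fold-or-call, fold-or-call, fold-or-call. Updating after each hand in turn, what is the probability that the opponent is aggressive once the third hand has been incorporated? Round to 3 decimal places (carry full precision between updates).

After 'raise': P(aggressive) = 0.7·0.5000 / (0.7·0.5000 + 0.55·0.5000) ≈ 0.5600
After 'fold-or-call': P(aggressive) = 0.3·0.5600 / (0.3·0.5600 + 0.45·0.4400) ≈ 0.4590
After 'fold-or-call': P(aggressive) = 0.3·0.4590 / (0.3·0.4590 + 0.45·0.5410) ≈ 0.3613

0.361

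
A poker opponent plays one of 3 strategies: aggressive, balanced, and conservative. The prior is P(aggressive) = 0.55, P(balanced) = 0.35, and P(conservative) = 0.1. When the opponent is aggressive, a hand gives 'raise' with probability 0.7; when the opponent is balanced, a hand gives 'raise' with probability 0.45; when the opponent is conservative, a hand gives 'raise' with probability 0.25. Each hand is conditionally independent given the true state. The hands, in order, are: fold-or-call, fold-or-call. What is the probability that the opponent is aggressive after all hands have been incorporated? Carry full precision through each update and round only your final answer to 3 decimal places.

After 'fold-or-call': normaliser = 0.3·0.5500 + 0.55·0.3500 + 0.75·0.1000; P(aggressive) ≈ 0.3815, P(balanced) ≈ 0.4451, P(conservative) ≈ 0.1734
After 'fold-or-call': normaliser = 0.3·0.3815 + 0.55·0.4451 + 0.75·0.1734; P(aggressive) ≈ 0.2339, P(balanced) ≈ 0.5003, P(conservative) ≈ 0.2658

0.234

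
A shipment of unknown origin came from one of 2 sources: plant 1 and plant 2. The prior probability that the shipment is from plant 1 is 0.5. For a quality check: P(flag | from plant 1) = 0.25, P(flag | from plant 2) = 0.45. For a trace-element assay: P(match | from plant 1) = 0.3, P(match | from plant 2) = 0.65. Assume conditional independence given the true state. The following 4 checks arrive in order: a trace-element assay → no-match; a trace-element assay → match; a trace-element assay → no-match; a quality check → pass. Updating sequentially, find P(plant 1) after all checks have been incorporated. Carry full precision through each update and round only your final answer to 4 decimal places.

0.7157

Each posterior becomes the prior for the next update.
After a trace-element assay='no-match': P(plant 1) = 0.7·0.5000 / (0.7·0.5000 + 0.35·0.5000) ≈ 0.6667
After a trace-element assay='match': P(plant 1) = 0.3·0.6667 / (0.3·0.6667 + 0.65·0.3333) ≈ 0.4800
After a trace-element assay='no-match': P(plant 1) = 0.7·0.4800 / (0.7·0.4800 + 0.35·0.5200) ≈ 0.6486
After a quality check='pass': P(plant 1) = 0.75·0.6486 / (0.75·0.6486 + 0.55·0.3514) ≈ 0.7157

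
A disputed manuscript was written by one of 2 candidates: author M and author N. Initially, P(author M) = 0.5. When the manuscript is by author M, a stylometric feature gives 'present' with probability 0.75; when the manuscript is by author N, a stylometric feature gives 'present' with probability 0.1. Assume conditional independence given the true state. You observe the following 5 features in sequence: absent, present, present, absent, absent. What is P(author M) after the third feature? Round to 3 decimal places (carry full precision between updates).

0.940

After 'absent': P(author M) = 0.25·0.5000 / (0.25·0.5000 + 0.9·0.5000) ≈ 0.2174
After 'present': P(author M) = 0.75·0.2174 / (0.75·0.2174 + 0.1·0.7826) ≈ 0.6757
After 'present': P(author M) = 0.75·0.6757 / (0.75·0.6757 + 0.1·0.3243) ≈ 0.9398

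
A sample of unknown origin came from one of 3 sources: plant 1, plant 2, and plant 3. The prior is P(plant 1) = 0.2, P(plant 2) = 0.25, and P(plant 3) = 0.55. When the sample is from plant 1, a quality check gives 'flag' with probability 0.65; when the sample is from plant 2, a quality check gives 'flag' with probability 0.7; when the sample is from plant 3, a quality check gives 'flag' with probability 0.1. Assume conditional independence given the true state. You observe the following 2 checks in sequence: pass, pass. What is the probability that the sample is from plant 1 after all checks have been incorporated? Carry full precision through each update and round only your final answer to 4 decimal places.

After 'pass': normaliser = 0.35·0.2000 + 0.3·0.2500 + 0.9·0.5500; P(plant 1) ≈ 0.1094, P(plant 2) ≈ 0.1172, P(plant 3) ≈ 0.7734
After 'pass': normaliser = 0.35·0.1094 + 0.3·0.1172 + 0.9·0.7734; P(plant 1) ≈ 0.0497, P(plant 2) ≈ 0.0457, P(plant 3) ≈ 0.9046

0.0497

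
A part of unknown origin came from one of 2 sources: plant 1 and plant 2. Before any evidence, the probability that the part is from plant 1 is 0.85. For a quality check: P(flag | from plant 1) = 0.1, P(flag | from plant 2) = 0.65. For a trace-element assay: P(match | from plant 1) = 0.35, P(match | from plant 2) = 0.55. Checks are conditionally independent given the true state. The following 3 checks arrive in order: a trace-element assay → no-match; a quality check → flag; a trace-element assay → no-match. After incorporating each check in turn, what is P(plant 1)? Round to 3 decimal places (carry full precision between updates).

0.645

After a trace-element assay='no-match': P(plant 1) = 0.65·0.8500 / (0.65·0.8500 + 0.45·0.1500) ≈ 0.8911
After a quality check='flag': P(plant 1) = 0.1·0.8911 / (0.1·0.8911 + 0.65·0.1089) ≈ 0.5574
After a trace-element assay='no-match': P(plant 1) = 0.65·0.5574 / (0.65·0.5574 + 0.45·0.4426) ≈ 0.6453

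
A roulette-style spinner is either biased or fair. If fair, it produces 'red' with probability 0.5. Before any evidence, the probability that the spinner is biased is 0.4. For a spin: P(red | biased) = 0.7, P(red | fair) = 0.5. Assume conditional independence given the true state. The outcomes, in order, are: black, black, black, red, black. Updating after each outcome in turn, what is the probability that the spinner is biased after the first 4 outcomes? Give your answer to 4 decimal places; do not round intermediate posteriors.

After 'black': P(biased) = 0.3·0.4000 / (0.3·0.4000 + 0.5·0.6000) ≈ 0.2857
After 'black': P(biased) = 0.3·0.2857 / (0.3·0.2857 + 0.5·0.7143) ≈ 0.1935
After 'black': P(biased) = 0.3·0.1935 / (0.3·0.1935 + 0.5·0.8065) ≈ 0.1259
After 'red': P(biased) = 0.7·0.1259 / (0.7·0.1259 + 0.5·0.8741) ≈ 0.1678

0.1678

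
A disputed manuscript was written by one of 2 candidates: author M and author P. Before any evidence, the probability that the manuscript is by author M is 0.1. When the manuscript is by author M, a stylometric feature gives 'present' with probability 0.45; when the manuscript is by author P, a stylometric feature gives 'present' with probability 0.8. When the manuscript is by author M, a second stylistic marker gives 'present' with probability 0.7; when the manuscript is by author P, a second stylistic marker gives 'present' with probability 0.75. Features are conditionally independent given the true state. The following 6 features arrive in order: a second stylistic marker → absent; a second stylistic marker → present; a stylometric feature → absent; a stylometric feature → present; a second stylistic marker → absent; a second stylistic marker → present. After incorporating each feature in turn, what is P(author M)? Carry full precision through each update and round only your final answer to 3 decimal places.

After a second stylistic marker='absent': P(author M) = 0.3·0.1000 / (0.3·0.1000 + 0.25·0.9000) ≈ 0.1176
After a second stylistic marker='present': P(author M) = 0.7·0.1176 / (0.7·0.1176 + 0.75·0.8824) ≈ 0.1107
After a stylometric feature='absent': P(author M) = 0.55·0.1107 / (0.55·0.1107 + 0.2·0.8893) ≈ 0.2550
After a stylometric feature='present': P(author M) = 0.45·0.2550 / (0.45·0.2550 + 0.8·0.7450) ≈ 0.1614
After a second stylistic marker='absent': P(author M) = 0.3·0.1614 / (0.3·0.1614 + 0.25·0.8386) ≈ 0.1877
After a second stylistic marker='present': P(author M) = 0.7·0.1877 / (0.7·0.1877 + 0.75·0.8123) ≈ 0.1774

0.177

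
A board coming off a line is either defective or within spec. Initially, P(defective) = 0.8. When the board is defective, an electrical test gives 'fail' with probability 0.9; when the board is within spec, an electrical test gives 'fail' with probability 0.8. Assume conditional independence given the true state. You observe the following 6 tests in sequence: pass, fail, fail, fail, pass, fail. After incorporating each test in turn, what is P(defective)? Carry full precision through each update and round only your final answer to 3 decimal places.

After 'pass': P(defective) = 0.1·0.8000 / (0.1·0.8000 + 0.2·0.2000) ≈ 0.6667
After 'fail': P(defective) = 0.9·0.6667 / (0.9·0.6667 + 0.8·0.3333) ≈ 0.6923
After 'fail': P(defective) = 0.9·0.6923 / (0.9·0.6923 + 0.8·0.3077) ≈ 0.7168
After 'fail': P(defective) = 0.9·0.7168 / (0.9·0.7168 + 0.8·0.2832) ≈ 0.7401
After 'pass': P(defective) = 0.1·0.7401 / (0.1·0.7401 + 0.2·0.2599) ≈ 0.5874
After 'fail': P(defective) = 0.9·0.5874 / (0.9·0.5874 + 0.8·0.4126) ≈ 0.6157

0.616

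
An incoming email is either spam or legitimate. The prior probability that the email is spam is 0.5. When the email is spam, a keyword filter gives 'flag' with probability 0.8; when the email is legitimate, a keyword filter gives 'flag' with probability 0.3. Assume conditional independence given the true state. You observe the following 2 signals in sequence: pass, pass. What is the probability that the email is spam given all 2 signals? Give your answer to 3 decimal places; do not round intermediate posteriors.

0.075

Each posterior becomes the prior for the next update.
After 'pass': P(spam) = 0.2·0.5000 / (0.2·0.5000 + 0.7·0.5000) ≈ 0.2222
After 'pass': P(spam) = 0.2·0.2222 / (0.2·0.2222 + 0.7·0.7778) ≈ 0.0755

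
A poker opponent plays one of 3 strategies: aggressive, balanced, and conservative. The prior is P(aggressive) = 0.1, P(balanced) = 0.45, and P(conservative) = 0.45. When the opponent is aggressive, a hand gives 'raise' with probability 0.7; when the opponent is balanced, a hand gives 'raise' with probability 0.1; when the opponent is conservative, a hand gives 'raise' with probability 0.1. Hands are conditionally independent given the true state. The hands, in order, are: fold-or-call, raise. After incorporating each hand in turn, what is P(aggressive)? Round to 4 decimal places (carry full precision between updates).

After 'fold-or-call': normaliser = 0.3·0.1000 + 0.9·0.4500 + 0.9·0.4500; P(aggressive) ≈ 0.0357, P(balanced) ≈ 0.4821, P(conservative) ≈ 0.4821
After 'raise': normaliser = 0.7·0.0357 + 0.1·0.4821 + 0.1·0.4821; P(aggressive) ≈ 0.2059, P(balanced) ≈ 0.3971, P(conservative) ≈ 0.3971

0.2059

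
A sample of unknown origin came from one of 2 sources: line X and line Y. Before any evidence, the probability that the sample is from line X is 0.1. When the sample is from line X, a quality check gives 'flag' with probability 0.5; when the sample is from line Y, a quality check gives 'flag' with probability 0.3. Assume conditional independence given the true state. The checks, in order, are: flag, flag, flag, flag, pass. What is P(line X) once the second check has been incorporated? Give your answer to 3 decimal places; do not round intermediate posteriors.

0.236

After 'flag': P(line X) = 0.5·0.1000 / (0.5·0.1000 + 0.3·0.9000) ≈ 0.1562
After 'flag': P(line X) = 0.5·0.1562 / (0.5·0.1562 + 0.3·0.8438) ≈ 0.2358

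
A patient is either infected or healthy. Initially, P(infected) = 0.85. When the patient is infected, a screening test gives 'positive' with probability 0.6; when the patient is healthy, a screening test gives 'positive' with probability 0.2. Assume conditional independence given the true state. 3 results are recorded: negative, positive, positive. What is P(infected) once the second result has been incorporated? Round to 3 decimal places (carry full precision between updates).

0.895

After 'negative': P(infected) = 0.4·0.8500 / (0.4·0.8500 + 0.8·0.1500) ≈ 0.7391
After 'positive': P(infected) = 0.6·0.7391 / (0.6·0.7391 + 0.2·0.2609) ≈ 0.8947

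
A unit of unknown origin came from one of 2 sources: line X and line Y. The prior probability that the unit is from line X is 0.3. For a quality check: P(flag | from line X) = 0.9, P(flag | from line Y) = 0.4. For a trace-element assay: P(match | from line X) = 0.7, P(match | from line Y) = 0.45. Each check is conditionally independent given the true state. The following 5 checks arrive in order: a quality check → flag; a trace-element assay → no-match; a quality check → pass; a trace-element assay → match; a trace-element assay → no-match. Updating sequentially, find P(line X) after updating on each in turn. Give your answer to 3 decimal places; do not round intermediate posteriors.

After a quality check='flag': P(line X) = 0.9·0.3000 / (0.9·0.3000 + 0.4·0.7000) ≈ 0.4909
After a trace-element assay='no-match': P(line X) = 0.3·0.4909 / (0.3·0.4909 + 0.55·0.5091) ≈ 0.3447
After a quality check='pass': P(line X) = 0.1·0.3447 / (0.1·0.3447 + 0.6·0.6553) ≈ 0.0806
After a trace-element assay='match': P(line X) = 0.7·0.0806 / (0.7·0.0806 + 0.45·0.9194) ≈ 0.1200
After a trace-element assay='no-match': P(line X) = 0.3·0.1200 / (0.3·0.1200 + 0.55·0.8800) ≈ 0.0692

0.069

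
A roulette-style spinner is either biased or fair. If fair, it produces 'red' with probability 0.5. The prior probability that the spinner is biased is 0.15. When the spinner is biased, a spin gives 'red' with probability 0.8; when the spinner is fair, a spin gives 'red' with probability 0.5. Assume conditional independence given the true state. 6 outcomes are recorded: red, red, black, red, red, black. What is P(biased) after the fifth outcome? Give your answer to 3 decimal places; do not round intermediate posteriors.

0.316

After 'red': P(biased) = 0.8·0.1500 / (0.8·0.1500 + 0.5·0.8500) ≈ 0.2202
After 'red': P(biased) = 0.8·0.2202 / (0.8·0.2202 + 0.5·0.7798) ≈ 0.3112
After 'black': P(biased) = 0.2·0.3112 / (0.2·0.3112 + 0.5·0.6888) ≈ 0.1530
After 'red': P(biased) = 0.8·0.1530 / (0.8·0.1530 + 0.5·0.8470) ≈ 0.2243
After 'red': P(biased) = 0.8·0.2243 / (0.8·0.2243 + 0.5·0.7757) ≈ 0.3163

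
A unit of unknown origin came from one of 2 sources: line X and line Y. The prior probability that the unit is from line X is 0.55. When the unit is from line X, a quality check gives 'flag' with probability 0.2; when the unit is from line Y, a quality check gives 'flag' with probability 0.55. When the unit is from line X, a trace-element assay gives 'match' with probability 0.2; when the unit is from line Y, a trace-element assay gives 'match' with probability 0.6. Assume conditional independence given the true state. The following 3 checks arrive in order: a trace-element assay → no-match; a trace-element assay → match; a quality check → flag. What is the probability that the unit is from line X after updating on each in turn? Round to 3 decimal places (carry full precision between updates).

Each posterior becomes the prior for the next update.
After a trace-element assay='no-match': P(line X) = 0.8·0.5500 / (0.8·0.5500 + 0.4·0.4500) ≈ 0.7097
After a trace-element assay='match': P(line X) = 0.2·0.7097 / (0.2·0.7097 + 0.6·0.2903) ≈ 0.4490
After a quality check='flag': P(line X) = 0.2·0.4490 / (0.2·0.4490 + 0.55·0.5510) ≈ 0.2286

0.229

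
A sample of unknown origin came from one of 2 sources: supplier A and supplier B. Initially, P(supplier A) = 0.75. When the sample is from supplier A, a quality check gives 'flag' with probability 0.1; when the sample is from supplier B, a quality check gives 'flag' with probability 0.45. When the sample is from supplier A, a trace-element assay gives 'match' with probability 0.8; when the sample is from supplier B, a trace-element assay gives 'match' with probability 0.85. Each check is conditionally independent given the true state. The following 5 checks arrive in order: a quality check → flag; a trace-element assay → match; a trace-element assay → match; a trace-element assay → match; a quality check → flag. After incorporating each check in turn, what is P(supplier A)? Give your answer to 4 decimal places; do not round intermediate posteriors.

0.1099

After a quality check='flag': P(supplier A) = 0.1·0.7500 / (0.1·0.7500 + 0.45·0.2500) ≈ 0.4000
After a trace-element assay='match': P(supplier A) = 0.8·0.4000 / (0.8·0.4000 + 0.85·0.6000) ≈ 0.3855
After a trace-element assay='match': P(supplier A) = 0.8·0.3855 / (0.8·0.3855 + 0.85·0.6145) ≈ 0.3713
After a trace-element assay='match': P(supplier A) = 0.8·0.3713 / (0.8·0.3713 + 0.85·0.6287) ≈ 0.3572
After a quality check='flag': P(supplier A) = 0.1·0.3572 / (0.1·0.3572 + 0.45·0.6428) ≈ 0.1099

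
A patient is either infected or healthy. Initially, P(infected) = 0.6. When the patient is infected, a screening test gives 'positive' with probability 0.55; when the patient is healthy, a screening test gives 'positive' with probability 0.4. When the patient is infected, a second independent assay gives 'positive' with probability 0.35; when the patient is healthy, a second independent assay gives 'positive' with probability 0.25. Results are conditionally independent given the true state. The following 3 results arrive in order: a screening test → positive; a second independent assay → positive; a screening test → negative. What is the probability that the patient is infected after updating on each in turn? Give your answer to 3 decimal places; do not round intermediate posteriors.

0.684

After a screening test='positive': P(infected) = 0.55·0.6000 / (0.55·0.6000 + 0.4·0.4000) ≈ 0.6735
After a second independent assay='positive': P(infected) = 0.35·0.6735 / (0.35·0.6735 + 0.25·0.3265) ≈ 0.7428
After a screening test='negative': P(infected) = 0.45·0.7428 / (0.45·0.7428 + 0.6·0.2572) ≈ 0.6841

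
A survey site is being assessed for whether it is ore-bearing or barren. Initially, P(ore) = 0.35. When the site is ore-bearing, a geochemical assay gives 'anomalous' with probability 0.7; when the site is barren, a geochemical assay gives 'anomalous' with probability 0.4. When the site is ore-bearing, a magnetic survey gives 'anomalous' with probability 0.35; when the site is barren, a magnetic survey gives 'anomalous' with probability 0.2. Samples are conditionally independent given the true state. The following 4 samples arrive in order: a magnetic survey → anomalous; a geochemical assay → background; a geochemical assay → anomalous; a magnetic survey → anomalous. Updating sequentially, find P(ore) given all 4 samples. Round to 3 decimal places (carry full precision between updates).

After a magnetic survey='anomalous': P(ore) = 0.35·0.3500 / (0.35·0.3500 + 0.2·0.6500) ≈ 0.4851
After a geochemical assay='background': P(ore) = 0.3·0.4851 / (0.3·0.4851 + 0.6·0.5149) ≈ 0.3203
After a geochemical assay='anomalous': P(ore) = 0.7·0.3203 / (0.7·0.3203 + 0.4·0.6797) ≈ 0.4519
After a magnetic survey='anomalous': P(ore) = 0.35·0.4519 / (0.35·0.4519 + 0.2·0.5481) ≈ 0.5907

0.591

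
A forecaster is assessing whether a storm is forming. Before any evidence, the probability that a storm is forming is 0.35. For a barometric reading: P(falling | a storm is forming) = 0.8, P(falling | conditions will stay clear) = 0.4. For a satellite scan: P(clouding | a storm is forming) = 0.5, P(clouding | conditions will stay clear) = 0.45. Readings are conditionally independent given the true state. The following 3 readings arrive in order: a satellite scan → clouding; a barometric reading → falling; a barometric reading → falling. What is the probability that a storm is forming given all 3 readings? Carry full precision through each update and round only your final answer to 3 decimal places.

0.705

Apply Bayes' rule sequentially, carrying P(storm) forward.
After a satellite scan='clouding': P(storm) = 0.5·0.3500 / (0.5·0.3500 + 0.45·0.6500) ≈ 0.3743
After a barometric reading='falling': P(storm) = 0.8·0.3743 / (0.8·0.3743 + 0.4·0.6257) ≈ 0.5447
After a barometric reading='falling': P(storm) = 0.8·0.5447 / (0.8·0.5447 + 0.4·0.4553) ≈ 0.7053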